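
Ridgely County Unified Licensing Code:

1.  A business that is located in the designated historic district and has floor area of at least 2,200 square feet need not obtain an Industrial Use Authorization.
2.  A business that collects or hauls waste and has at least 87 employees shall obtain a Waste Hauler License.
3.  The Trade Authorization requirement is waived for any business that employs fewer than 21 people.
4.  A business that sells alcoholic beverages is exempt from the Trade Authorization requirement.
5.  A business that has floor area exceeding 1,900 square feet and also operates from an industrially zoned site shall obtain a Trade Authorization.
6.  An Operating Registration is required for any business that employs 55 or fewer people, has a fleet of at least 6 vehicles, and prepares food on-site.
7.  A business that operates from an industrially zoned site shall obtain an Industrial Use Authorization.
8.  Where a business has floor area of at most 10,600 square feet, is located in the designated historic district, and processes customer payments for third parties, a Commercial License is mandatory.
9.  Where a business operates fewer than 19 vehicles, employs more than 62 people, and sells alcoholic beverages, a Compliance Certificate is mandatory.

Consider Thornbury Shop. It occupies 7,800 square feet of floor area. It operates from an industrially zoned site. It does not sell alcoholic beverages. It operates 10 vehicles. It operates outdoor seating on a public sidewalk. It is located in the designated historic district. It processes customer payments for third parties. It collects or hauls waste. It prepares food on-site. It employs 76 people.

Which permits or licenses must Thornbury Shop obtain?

1. is located in the designated historic district; floor area 7,800 square feet ≥ 2,200 square feet → exempt from Industrial Use Authorization.
2. collects or hauls waste; employees 76 < 87 → Waste Hauler License not required.
3. employees 76 ≥ 21 → Trade Authorization exemption does not apply.
4. does not sell alcoholic beverages → Trade Authorization exemption does not apply.
5. floor area 7,800 square feet > 1,900 square feet; operates from an industrially zoned site → Trade Authorization required.
6. employees 76 > 55; vehicles 10 ≥ 6; prepares food on-site → Operating Registration not required.
7. operates from an industrially zoned site → Industrial Use Authorization required.
8. floor area 7,800 square feet ≤ 10,600 square feet; is located in the designated historic district; processes customer payments for third parties → Commercial License required.
9. vehicles 10 < 19; employees 76 > 62; does not sell alcoholic beverages → Compliance Certificate not required.

Commercial License, Trade Authorization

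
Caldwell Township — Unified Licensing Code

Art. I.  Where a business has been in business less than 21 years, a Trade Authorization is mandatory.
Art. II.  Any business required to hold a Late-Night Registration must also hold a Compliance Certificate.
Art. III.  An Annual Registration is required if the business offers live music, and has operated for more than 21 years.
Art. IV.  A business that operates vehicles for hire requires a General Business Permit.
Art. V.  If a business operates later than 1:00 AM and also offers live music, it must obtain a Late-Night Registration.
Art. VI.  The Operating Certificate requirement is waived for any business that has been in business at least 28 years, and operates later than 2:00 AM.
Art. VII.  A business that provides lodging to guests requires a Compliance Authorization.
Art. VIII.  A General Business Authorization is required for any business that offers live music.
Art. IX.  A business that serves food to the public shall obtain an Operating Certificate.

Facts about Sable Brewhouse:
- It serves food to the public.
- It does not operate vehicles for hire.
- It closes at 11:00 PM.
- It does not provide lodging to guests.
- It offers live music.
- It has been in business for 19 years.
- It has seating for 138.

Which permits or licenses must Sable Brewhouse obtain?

General Business Authorization, Operating Certificate, Trade Authorization

Art. I. years in business 19 < 21 → Trade Authorization required.
Art. II. Late-Night Registration is not required → no effect.
Art. III. offers live music; years in business 19 ≤ 21 → Annual Registration not required.
Art. IV. does not operate vehicles for hire → General Business Permit not required.
Art. V. closes 11:00 PM, at/before 1:00 AM; offers live music → Late-Night Registration not required.
Art. VI. years in business 19 < 28; closes 11:00 PM, at/before 2:00 AM → Operating Certificate exemption does not apply.
Art. VII. does not provide lodging to guests → Compliance Authorization not required.
Art. VIII. offers live music → General Business Authorization required.
Art. IX. serves food to the public → Operating Certificate required.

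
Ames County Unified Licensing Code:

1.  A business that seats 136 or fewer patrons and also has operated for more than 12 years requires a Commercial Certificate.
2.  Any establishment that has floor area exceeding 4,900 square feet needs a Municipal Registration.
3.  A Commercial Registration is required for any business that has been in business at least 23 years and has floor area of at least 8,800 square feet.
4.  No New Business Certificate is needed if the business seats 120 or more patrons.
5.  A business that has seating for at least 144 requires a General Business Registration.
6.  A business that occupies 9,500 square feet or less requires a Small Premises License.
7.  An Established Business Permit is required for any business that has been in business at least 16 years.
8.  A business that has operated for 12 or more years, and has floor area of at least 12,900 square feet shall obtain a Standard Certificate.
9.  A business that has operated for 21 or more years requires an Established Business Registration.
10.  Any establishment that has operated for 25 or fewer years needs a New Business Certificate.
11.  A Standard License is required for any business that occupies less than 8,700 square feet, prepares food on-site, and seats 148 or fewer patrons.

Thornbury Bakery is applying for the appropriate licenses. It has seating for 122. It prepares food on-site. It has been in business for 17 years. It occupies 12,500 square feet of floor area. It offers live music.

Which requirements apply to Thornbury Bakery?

Commercial Certificate, Established Business Permit, Municipal Registration

1. seating 122 ≤ 136; years in business 17 > 12 → Commercial Certificate required.
2. floor area 12,500 square feet > 4,900 square feet → Municipal Registration required.
3. years in business 17 < 23; floor area 12,500 square feet ≥ 8,800 square feet → Commercial Registration not required.
4. seating 122 ≥ 120 → exempt from New Business Certificate.
5. seating 122 < 144 → General Business Registration not required.
6. floor area 12,500 square feet > 9,500 square feet → Small Premises License not required.
7. years in business 17 ≥ 16 → Established Business Permit required.
8. years in business 17 ≥ 12; floor area 12,500 square feet < 12,900 square feet → Standard Certificate not required.
9. years in business 17 < 21 → Established Business Registration not required.
10. years in business 17 ≤ 25 → New Business Certificate required.
11. floor area 12,500 square feet ≥ 8,700 square feet; prepares food on-site; seating 122 ≤ 148 → Standard License not required.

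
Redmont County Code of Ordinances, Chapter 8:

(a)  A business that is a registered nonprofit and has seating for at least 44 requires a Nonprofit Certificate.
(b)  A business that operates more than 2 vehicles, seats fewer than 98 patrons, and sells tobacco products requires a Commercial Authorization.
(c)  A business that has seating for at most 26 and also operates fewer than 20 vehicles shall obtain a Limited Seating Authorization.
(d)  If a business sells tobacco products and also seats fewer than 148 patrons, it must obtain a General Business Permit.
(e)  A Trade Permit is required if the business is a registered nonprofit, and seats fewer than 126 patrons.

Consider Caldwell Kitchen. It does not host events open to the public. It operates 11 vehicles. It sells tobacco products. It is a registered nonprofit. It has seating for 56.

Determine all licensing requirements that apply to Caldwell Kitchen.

Commercial Authorization, General Business Permit, Nonprofit Certificate, Trade Permit

(a) is a registered nonprofit; seating 56 ≥ 44 → Nonprofit Certificate required.
(b) vehicles 11 > 2; seating 56 < 98; sells tobacco products → Commercial Authorization required.
(c) seating 56 > 26; vehicles 11 < 20 → Limited Seating Authorization not required.
(d) sells tobacco products; seating 56 < 148 → General Business Permit required.
(e) is a registered nonprofit; seating 56 < 126 → Trade Permit required.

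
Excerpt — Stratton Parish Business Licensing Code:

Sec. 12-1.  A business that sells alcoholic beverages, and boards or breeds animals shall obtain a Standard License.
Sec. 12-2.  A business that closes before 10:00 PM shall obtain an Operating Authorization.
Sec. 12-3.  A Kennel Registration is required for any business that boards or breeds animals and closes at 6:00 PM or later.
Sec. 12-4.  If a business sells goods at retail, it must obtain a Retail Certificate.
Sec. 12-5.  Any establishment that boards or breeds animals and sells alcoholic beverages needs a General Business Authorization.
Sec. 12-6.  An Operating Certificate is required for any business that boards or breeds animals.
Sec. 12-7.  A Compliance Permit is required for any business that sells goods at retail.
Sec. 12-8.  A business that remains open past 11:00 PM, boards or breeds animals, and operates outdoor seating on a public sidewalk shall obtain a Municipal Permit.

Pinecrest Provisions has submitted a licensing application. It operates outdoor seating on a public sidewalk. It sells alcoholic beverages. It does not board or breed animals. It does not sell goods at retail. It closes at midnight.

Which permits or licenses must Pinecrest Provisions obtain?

Sec. 12-1. sells alcoholic beverages; does not board or breed animals → Standard License not required.
Sec. 12-2. closes midnight, after 10:00 PM → Operating Authorization not required.
Sec. 12-3. does not board or breed animals; closes midnight, after 6:00 PM → Kennel Registration not required.
Sec. 12-4. does not sell goods at retail → Retail Certificate not required.
Sec. 12-5. does not board or breed animals; sells alcoholic beverages → General Business Authorization not required.
Sec. 12-6. does not board or breed animals → Operating Certificate not required.
Sec. 12-7. does not sell goods at retail → Compliance Permit not required.
Sec. 12-8. closes midnight, after 11:00 PM; does not board or breed animals; operates outdoor seating on a public sidewalk → Municipal Permit not required.

None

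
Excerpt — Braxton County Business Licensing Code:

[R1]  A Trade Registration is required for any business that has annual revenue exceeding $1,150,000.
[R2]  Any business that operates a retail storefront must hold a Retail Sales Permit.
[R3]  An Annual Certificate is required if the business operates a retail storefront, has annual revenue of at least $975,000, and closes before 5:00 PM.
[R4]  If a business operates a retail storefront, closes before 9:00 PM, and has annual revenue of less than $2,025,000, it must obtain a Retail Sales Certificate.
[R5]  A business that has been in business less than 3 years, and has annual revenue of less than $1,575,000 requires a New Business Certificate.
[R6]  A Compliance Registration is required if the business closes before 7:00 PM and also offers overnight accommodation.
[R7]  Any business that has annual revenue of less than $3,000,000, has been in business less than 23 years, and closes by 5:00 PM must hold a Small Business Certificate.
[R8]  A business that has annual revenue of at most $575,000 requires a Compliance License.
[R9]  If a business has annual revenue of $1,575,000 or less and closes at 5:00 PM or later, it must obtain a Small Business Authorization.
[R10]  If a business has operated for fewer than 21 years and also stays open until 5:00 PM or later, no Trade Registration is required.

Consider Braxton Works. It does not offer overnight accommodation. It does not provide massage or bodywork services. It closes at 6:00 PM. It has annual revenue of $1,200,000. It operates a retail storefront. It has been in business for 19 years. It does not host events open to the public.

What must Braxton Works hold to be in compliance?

[R1] revenue $1,200,000 > $1,150,000 → Trade Registration required.
[R2] operates a retail storefront → Retail Sales Permit required.
[R3] operates a retail storefront; revenue $1,200,000 ≥ $975,000; closes 6:00 PM, after 5:00 PM → Annual Certificate not required.
[R4] operates a retail storefront; closes 6:00 PM, at/before 9:00 PM; revenue $1,200,000 < $2,025,000 → Retail Sales Certificate required.
[R5] years in business 19 ≥ 3; revenue $1,200,000 < $1,575,000 → New Business Certificate not required.
[R6] closes 6:00 PM, at/before 7:00 PM; does not offer overnight accommodation → Compliance Registration not required.
[R7] revenue $1,200,000 < $3,000,000; years in business 19 < 23; closes 6:00 PM, after 5:00 PM → Small Business Certificate not required.
[R8] revenue $1,200,000 > $575,000 → Compliance License not required.
[R9] revenue $1,200,000 ≤ $1,575,000; closes 6:00 PM, after 5:00 PM → Small Business Authorization required.
[R10] years in business 19 < 21; closes 6:00 PM, after 5:00 PM → exempt from Trade Registration.

Retail Sales Certificate, Retail Sales Permit, Small Business Authorization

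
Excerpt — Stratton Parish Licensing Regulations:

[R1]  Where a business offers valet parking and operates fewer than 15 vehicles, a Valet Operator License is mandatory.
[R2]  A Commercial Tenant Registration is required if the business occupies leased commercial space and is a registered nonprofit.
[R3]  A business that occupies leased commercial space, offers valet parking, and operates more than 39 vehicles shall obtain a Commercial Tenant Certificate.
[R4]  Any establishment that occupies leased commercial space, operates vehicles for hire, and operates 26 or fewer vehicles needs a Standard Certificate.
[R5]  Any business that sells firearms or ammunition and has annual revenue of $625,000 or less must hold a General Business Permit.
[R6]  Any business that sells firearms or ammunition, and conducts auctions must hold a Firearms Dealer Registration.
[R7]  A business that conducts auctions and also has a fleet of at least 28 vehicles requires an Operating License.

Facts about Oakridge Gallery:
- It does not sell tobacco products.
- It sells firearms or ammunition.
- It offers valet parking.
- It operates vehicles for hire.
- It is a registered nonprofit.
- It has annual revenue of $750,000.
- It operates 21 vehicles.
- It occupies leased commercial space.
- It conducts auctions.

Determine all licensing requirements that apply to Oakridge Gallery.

[R1] offers valet parking; vehicles 21 ≥ 15 → Valet Operator License not required.
[R2] occupies leased commercial space; is a registered nonprofit → Commercial Tenant Registration required.
[R3] occupies leased commercial space; offers valet parking; vehicles 21 ≤ 39 → Commercial Tenant Certificate not required.
[R4] occupies leased commercial space; operates vehicles for hire; vehicles 21 ≤ 26 → Standard Certificate required.
[R5] sells firearms or ammunition; revenue $750,000 > $625,000 → General Business Permit not required.
[R6] sells firearms or ammunition; conducts auctions → Firearms Dealer Registration required.
[R7] conducts auctions; vehicles 21 < 28 → Operating License not required.

Commercial Tenant Registration, Firearms Dealer Registration, Standard Certificate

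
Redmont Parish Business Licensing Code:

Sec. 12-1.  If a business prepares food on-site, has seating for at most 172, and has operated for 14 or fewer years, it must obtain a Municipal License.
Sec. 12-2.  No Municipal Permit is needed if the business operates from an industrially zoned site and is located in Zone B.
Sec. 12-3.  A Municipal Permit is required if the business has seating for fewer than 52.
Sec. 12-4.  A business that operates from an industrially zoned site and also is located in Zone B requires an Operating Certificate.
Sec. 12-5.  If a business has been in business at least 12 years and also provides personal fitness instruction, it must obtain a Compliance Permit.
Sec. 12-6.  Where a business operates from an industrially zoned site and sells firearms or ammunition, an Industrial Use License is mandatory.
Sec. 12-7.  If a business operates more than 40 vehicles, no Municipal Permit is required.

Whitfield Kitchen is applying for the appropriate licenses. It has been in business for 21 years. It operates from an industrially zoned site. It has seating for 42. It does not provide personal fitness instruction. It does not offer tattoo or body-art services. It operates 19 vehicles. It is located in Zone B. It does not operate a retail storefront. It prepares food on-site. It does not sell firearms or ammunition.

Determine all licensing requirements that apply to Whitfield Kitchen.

Operating Certificate

Sec. 12-1. prepares food on-site; seating 42 ≤ 172; years in business 21 > 14 → Municipal License not required.
Sec. 12-2. operates from an industrially zoned site; is located in Zone B → exempt from Municipal Permit.
Sec. 12-3. seating 42 < 52 → Municipal Permit required.
Sec. 12-4. operates from an industrially zoned site; is located in Zone B → Operating Certificate required.
Sec. 12-5. years in business 21 ≥ 12; does not provide personal fitness instruction → Compliance Permit not required.
Sec. 12-6. operates from an industrially zoned site; does not sell firearms or ammunition → Industrial Use License not required.
Sec. 12-7. vehicles 19 ≤ 40 → Municipal Permit exemption does not apply.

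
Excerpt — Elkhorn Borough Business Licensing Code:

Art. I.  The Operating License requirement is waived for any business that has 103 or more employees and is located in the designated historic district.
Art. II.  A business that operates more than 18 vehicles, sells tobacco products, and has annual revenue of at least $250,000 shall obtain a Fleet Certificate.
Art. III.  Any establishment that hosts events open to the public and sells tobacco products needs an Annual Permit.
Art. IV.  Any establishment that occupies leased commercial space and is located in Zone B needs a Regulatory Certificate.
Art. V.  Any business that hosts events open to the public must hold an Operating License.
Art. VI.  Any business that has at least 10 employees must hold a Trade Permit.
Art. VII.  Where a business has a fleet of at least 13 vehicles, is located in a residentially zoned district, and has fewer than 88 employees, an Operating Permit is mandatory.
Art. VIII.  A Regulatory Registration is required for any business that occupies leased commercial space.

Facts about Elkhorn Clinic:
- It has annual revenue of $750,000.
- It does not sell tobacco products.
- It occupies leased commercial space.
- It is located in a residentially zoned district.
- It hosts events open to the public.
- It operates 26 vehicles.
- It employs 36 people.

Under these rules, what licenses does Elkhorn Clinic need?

Operating License, Operating Permit, Regulatory Registration, Trade Permit

Art. I. employees 36 < 103; is located in a residentially zoned district (not: is located in the designated historic district) → Operating License exemption does not apply.
Art. II. vehicles 26 > 18; does not sell tobacco products; revenue $750,000 ≥ $250,000 → Fleet Certificate not required.
Art. III. hosts events open to the public; does not sell tobacco products → Annual Permit not required.
Art. IV. occupies leased commercial space; is located in a residentially zoned district (not: is located in Zone B) → Regulatory Certificate not required.
Art. V. hosts events open to the public → Operating License required.
Art. VI. employees 36 ≥ 10 → Trade Permit required.
Art. VII. vehicles 26 ≥ 13; is located in a residentially zoned district; employees 36 < 88 → Operating Permit required.
Art. VIII. occupies leased commercial space → Regulatory Registration required.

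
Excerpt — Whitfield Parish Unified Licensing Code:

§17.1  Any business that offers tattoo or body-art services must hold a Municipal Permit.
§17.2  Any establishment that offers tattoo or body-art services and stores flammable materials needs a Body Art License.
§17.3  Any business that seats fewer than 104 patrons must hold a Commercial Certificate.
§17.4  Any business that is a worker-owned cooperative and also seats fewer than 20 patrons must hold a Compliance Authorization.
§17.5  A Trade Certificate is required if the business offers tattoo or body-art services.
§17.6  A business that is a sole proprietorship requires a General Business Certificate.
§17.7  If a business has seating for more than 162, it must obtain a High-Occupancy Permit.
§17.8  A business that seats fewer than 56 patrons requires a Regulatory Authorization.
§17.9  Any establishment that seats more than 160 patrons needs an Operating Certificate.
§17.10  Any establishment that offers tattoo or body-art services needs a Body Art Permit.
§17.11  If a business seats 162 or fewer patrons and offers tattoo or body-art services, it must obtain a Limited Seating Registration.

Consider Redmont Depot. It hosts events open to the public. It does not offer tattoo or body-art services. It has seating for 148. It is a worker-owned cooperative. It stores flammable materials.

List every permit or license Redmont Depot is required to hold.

None

§17.1 does not offer tattoo or body-art services → Municipal Permit not required.
§17.2 does not offer tattoo or body-art services; stores flammable materials → Body Art License not required.
§17.3 seating 148 ≥ 104 → Commercial Certificate not required.
§17.4 is a worker-owned cooperative; seating 148 ≥ 20 → Compliance Authorization not required.
§17.5 does not offer tattoo or body-art services → Trade Certificate not required.
§17.6 is a worker-owned cooperative (not: is a sole proprietorship) → General Business Certificate not required.
§17.7 seating 148 ≤ 162 → High-Occupancy Permit not required.
§17.8 seating 148 ≥ 56 → Regulatory Authorization not required.
§17.9 seating 148 ≤ 160 → Operating Certificate not required.
§17.10 does not offer tattoo or body-art services → Body Art Permit not required.
§17.11 seating 148 ≤ 162; does not offer tattoo or body-art services → Limited Seating Registration not required.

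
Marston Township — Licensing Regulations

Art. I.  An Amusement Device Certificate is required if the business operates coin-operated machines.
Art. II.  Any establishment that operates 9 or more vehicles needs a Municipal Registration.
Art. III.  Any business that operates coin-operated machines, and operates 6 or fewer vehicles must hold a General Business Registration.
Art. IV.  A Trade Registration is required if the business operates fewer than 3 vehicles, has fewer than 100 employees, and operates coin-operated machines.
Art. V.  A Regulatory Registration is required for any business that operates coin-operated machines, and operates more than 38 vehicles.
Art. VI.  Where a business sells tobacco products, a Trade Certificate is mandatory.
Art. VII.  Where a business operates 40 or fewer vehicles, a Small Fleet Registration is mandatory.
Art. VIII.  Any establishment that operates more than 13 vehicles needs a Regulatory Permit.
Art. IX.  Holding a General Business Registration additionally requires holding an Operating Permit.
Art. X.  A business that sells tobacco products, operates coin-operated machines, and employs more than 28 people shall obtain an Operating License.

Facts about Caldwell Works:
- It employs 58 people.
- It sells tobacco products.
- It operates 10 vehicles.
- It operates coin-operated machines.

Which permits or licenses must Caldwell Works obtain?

Amusement Device Certificate, Municipal Registration, Operating License, Small Fleet Registration, Trade Certificate

Art. I. operates coin-operated machines → Amusement Device Certificate required.
Art. II. vehicles 10 ≥ 9 → Municipal Registration required.
Art. III. operates coin-operated machines; vehicles 10 > 6 → General Business Registration not required.
Art. IV. vehicles 10 ≥ 3; employees 58 < 100; operates coin-operated machines → Trade Registration not required.
Art. V. operates coin-operated machines; vehicles 10 ≤ 38 → Regulatory Registration not required.
Art. VI. sells tobacco products → Trade Certificate required.
Art. VII. vehicles 10 ≤ 40 → Small Fleet Registration required.
Art. VIII. vehicles 10 ≤ 13 → Regulatory Permit not required.
Art. IX. General Business Registration is not required → no effect.
Art. X. sells tobacco products; operates coin-operated machines; employees 58 > 28 → Operating License required.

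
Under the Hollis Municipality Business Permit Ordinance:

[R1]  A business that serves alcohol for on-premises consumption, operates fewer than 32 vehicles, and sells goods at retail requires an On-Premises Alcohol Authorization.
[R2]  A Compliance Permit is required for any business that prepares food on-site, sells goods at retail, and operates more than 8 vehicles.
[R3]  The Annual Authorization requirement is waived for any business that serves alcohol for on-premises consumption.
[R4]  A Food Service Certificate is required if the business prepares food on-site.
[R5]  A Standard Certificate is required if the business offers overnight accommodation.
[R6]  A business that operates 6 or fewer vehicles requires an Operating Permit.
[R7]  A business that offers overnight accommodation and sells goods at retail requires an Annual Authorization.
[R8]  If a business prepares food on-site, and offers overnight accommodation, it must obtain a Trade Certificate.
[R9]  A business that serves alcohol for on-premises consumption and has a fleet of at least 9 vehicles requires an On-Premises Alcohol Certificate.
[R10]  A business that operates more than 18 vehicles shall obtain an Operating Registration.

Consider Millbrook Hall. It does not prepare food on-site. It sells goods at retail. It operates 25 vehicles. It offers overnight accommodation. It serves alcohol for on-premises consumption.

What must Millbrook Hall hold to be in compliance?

On-Premises Alcohol Authorization, On-Premises Alcohol Certificate, Operating Registration, Standard Certificate

[R1] serves alcohol for on-premises consumption; vehicles 25 < 32; sells goods at retail → On-Premises Alcohol Authorization required.
[R2] does not prepare food on-site; sells goods at retail; vehicles 25 > 8 → Compliance Permit not required.
[R3] serves alcohol for on-premises consumption → exempt from Annual Authorization.
[R4] does not prepare food on-site → Food Service Certificate not required.
[R5] offers overnight accommodation → Standard Certificate required.
[R6] vehicles 25 > 6 → Operating Permit not required.
[R7] offers overnight accommodation; sells goods at retail → Annual Authorization required.
[R8] does not prepare food on-site; offers overnight accommodation → Trade Certificate not required.
[R9] serves alcohol for on-premises consumption; vehicles 25 ≥ 9 → On-Premises Alcohol Certificate required.
[R10] vehicles 25 > 18 → Operating Registration required.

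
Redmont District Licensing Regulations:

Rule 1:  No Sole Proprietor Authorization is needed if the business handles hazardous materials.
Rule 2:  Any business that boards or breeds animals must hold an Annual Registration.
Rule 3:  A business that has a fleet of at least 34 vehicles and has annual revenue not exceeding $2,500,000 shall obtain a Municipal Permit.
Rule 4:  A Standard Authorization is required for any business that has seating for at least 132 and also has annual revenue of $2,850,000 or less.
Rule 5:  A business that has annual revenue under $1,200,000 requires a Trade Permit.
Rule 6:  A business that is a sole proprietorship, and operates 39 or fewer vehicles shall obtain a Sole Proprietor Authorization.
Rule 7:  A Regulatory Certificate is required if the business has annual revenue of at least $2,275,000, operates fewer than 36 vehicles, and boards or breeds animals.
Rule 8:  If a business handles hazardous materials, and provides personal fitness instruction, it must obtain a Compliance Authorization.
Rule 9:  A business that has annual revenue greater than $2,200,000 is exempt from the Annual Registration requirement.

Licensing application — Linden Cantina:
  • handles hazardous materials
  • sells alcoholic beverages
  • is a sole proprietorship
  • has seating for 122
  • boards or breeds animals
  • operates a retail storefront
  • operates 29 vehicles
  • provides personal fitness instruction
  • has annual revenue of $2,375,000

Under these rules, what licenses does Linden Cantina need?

Compliance Authorization, Regulatory Certificate

Rule 1: handles hazardous materials → exempt from Sole Proprietor Authorization.
Rule 2: boards or breeds animals → Annual Registration required.
Rule 3: vehicles 29 < 34; revenue $2,375,000 ≤ $2,500,000 → Municipal Permit not required.
Rule 4: seating 122 < 132; revenue $2,375,000 ≤ $2,850,000 → Standard Authorization not required.
Rule 5: revenue $2,375,000 ≥ $1,200,000 → Trade Permit not required.
Rule 6: is a sole proprietorship; vehicles 29 ≤ 39 → Sole Proprietor Authorization required.
Rule 7: revenue $2,375,000 ≥ $2,275,000; vehicles 29 < 36; boards or breeds animals → Regulatory Certificate required.
Rule 8: handles hazardous materials; provides personal fitness instruction → Compliance Authorization required.
Rule 9: revenue $2,375,000 > $2,200,000 → exempt from Annual Registration.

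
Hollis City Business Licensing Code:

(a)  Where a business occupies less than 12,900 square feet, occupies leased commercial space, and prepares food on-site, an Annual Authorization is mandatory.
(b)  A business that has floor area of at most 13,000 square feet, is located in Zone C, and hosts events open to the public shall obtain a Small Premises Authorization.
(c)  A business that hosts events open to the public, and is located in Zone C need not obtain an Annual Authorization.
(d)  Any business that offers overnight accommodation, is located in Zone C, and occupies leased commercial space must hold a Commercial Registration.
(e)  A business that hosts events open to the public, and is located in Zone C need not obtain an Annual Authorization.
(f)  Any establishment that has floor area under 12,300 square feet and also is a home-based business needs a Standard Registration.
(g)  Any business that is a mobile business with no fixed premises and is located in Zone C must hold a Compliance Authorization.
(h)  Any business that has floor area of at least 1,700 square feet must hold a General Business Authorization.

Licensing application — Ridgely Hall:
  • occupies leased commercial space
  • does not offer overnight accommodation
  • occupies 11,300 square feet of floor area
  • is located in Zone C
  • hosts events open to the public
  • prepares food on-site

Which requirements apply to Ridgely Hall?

General Business Authorization, Small Premises Authorization

(a) floor area 11,300 square feet < 12,900 square feet; occupies leased commercial space; prepares food on-site → Annual Authorization required.
(b) floor area 11,300 square feet ≤ 13,000 square feet; is located in Zone C; hosts events open to the public → Small Premises Authorization required.
(c) hosts events open to the public; is located in Zone C → exempt from Annual Authorization.
(d) does not offer overnight accommodation; is located in Zone C; occupies leased commercial space → Commercial Registration not required.
(e) hosts events open to the public; is located in Zone C → exempt from Annual Authorization.
(f) floor area 11,300 square feet < 12,300 square feet; occupies leased commercial space (not: is a home-based business) → Standard Registration not required.
(g) occupies leased commercial space (not: is a mobile business with no fixed premises); is located in Zone C → Compliance Authorization not required.
(h) floor area 11,300 square feet ≥ 1,700 square feet → General Business Authorization required.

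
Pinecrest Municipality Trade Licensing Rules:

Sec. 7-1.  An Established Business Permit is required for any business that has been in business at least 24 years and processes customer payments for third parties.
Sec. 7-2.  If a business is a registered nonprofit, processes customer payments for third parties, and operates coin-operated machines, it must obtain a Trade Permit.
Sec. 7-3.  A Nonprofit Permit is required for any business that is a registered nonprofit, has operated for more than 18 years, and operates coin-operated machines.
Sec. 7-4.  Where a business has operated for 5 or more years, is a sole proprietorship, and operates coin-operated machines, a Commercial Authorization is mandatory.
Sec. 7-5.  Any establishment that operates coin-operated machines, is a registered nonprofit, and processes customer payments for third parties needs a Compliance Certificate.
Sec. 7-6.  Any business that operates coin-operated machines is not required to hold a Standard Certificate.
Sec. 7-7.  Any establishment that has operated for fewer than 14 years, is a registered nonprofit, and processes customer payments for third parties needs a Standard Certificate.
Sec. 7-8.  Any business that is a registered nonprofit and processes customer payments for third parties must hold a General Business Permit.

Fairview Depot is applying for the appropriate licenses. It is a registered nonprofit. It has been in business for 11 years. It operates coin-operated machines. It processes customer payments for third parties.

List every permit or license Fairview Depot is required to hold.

Compliance Certificate, General Business Permit, Trade Permit

Sec. 7-1. years in business 11 < 24; processes customer payments for third parties → Established Business Permit not required.
Sec. 7-2. is a registered nonprofit; processes customer payments for third parties; operates coin-operated machines → Trade Permit required.
Sec. 7-3. is a registered nonprofit; years in business 11 ≤ 18; operates coin-operated machines → Nonprofit Permit not required.
Sec. 7-4. years in business 11 ≥ 5; is a registered nonprofit (not: is a sole proprietorship); operates coin-operated machines → Commercial Authorization not required.
Sec. 7-5. operates coin-operated machines; is a registered nonprofit; processes customer payments for third parties → Compliance Certificate required.
Sec. 7-6. operates coin-operated machines → exempt from Standard Certificate.
Sec. 7-7. years in business 11 < 14; is a registered nonprofit; processes customer payments for third parties → Standard Certificate required.
Sec. 7-8. is a registered nonprofit; processes customer payments for third parties → General Business Permit required.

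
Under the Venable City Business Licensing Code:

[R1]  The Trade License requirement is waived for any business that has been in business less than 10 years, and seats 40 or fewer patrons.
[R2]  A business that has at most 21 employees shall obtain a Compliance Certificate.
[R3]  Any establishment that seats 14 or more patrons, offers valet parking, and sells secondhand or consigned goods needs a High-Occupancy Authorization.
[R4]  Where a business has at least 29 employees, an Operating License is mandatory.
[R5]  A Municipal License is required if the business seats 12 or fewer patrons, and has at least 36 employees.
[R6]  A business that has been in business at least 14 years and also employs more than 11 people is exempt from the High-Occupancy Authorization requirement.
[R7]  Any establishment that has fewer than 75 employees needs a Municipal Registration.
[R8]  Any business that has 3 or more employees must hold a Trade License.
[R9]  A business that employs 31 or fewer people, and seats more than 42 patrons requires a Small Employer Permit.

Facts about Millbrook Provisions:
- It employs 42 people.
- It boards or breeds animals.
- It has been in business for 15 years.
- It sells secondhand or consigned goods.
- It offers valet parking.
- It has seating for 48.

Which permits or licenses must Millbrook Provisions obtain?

[R1] years in business 15 ≥ 10; seating 48 > 40 → Trade License exemption does not apply.
[R2] employees 42 > 21 → Compliance Certificate not required.
[R3] seating 48 ≥ 14; offers valet parking; sells secondhand or consigned goods → High-Occupancy Authorization required.
[R4] employees 42 ≥ 29 → Operating License required.
[R5] seating 48 > 12; employees 42 ≥ 36 → Municipal License not required.
[R6] years in business 15 ≥ 14; employees 42 > 11 → exempt from High-Occupancy Authorization.
[R7] employees 42 < 75 → Municipal Registration required.
[R8] employees 42 ≥ 3 → Trade License required.
[R9] employees 42 > 31; seating 48 > 42 → Small Employer Permit not required.

Municipal Registration, Operating License, Trade License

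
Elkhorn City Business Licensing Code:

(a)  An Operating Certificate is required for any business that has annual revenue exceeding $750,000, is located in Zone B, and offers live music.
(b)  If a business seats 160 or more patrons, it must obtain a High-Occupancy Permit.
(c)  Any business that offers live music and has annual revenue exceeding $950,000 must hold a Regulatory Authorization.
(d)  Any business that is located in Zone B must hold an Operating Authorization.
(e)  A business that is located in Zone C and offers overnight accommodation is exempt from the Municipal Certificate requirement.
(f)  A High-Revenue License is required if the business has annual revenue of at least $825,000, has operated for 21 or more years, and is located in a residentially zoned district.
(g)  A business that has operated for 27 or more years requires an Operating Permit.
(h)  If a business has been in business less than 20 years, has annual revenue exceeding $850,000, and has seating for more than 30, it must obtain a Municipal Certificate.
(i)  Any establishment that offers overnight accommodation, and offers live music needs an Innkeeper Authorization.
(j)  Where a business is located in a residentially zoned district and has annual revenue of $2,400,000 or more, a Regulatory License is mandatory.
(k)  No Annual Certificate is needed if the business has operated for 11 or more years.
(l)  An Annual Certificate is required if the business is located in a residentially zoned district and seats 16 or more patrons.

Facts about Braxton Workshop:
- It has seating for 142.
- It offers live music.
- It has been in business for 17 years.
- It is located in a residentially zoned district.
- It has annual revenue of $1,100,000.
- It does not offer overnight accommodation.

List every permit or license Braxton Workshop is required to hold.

(a) revenue $1,100,000 > $750,000; is located in a residentially zoned district (not: is located in Zone B); offers live music → Operating Certificate not required.
(b) seating 142 < 160 → High-Occupancy Permit not required.
(c) offers live music; revenue $1,100,000 > $950,000 → Regulatory Authorization required.
(d) is located in a residentially zoned district (not: is located in Zone B) → Operating Authorization not required.
(e) is located in a residentially zoned district (not: is located in Zone C); does not offer overnight accommodation → Municipal Certificate exemption does not apply.
(f) revenue $1,100,000 ≥ $825,000; years in business 17 < 21; is located in a residentially zoned district → High-Revenue License not required.
(g) years in business 17 < 27 → Operating Permit not required.
(h) years in business 17 < 20; revenue $1,100,000 > $850,000; seating 142 > 30 → Municipal Certificate required.
(i) does not offer overnight accommodation; offers live music → Innkeeper Authorization not required.
(j) is located in a residentially zoned district; revenue $1,100,000 < $2,400,000 → Regulatory License not required.
(k) years in business 17 ≥ 11 → exempt from Annual Certificate.
(l) is located in a residentially zoned district; seating 142 ≥ 16 → Annual Certificate required.

Municipal Certificate, Regulatory Authorization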